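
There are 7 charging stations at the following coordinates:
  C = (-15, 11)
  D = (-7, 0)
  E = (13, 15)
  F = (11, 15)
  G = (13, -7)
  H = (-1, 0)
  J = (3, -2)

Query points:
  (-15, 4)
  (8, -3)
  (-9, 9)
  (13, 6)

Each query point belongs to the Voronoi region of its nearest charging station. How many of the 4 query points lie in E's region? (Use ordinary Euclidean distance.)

(-15, 4) — d² to each: C:49, D:80, E:905, F:797, G:905, H:212, J:360 → nearest is C
(8, -3) — d² to each: C:725, D:234, E:349, F:333, G:41, H:90, J:26 → nearest is J
(-9, 9) — d² to each: C:40, D:85, E:520, F:436, G:740, H:145, J:265 → nearest is C
(13, 6) — d² to each: C:809, D:436, E:81, F:85, G:169, H:232, J:164 → nearest is E
1 of the 4 points has E as nearest.

1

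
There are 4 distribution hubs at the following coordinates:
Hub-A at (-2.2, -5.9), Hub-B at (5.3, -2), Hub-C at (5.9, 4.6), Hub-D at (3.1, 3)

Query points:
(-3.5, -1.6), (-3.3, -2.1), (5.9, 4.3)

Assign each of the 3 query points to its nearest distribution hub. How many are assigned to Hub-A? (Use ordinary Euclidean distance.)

2

(-3.5, -1.6) — d² to each: Hub-A:20.18, Hub-B:77.6, Hub-C:126.8, Hub-D:64.72 → nearest is Hub-A
(-3.3, -2.1) — d² to each: Hub-A:15.65, Hub-B:73.97, Hub-C:129.53, Hub-D:66.97 → nearest is Hub-A
(5.9, 4.3) — d² to each: Hub-A:169.65, Hub-B:40.05, Hub-C:0.09, Hub-D:9.53 → nearest is Hub-C
2 of the 3 points have Hub-A as nearest.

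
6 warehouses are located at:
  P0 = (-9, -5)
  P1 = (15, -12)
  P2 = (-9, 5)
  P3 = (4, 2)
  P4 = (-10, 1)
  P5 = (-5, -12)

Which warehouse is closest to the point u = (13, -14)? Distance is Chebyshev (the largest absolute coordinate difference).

P1

d(u,P0) = max(22, 9) = 22
d(u,P1) = max(2, 2) = 2
d(u,P2) = max(22, 19) = 22
d(u,P3) = max(9, 16) = 16
d(u,P4) = max(23, 15) = 23
d(u,P5) = max(18, 2) = 18
The smallest is to P1, so u lies in the Voronoi region of P1.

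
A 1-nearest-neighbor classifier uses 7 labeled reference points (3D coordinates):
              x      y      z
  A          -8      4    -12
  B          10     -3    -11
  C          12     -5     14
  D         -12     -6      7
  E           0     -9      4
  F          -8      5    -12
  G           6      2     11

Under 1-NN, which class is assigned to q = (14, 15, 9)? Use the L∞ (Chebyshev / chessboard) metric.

G

d(q,A) = max(22, 11, 21) = 22
d(q,B) = max(4, 18, 20) = 20
d(q,C) = max(2, 20, 5) = 20
d(q,D) = max(26, 21, 2) = 26
d(q,E) = max(14, 24, 5) = 24
d(q,F) = max(22, 10, 21) = 22
d(q,G) = max(8, 13, 2) = 13
G is nearest.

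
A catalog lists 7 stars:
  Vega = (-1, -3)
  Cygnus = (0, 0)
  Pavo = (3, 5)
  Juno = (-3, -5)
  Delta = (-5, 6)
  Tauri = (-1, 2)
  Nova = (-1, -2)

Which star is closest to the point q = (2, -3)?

Vega

Compare squared distances (the ordering matches that of the actual distances):
d²(q, Vega) = (2−(-1))² + (-3−(-3))² = 9 + 0 = 9
d²(q, Cygnus) = (2−0)² + (-3−0)² = 4 + 9 = 13
d²(q, Pavo) = (2−3)² + (-3−5)² = 1 + 64 = 65
d²(q, Juno) = (2−(-3))² + (-3−(-5))² = 25 + 4 = 29
d²(q, Delta) = (2−(-5))² + (-3−6)² = 49 + 81 = 130
d²(q, Tauri) = (2−(-1))² + (-3−2)² = 9 + 25 = 34
d²(q, Nova) = (2−(-1))² + (-3−(-2))² = 9 + 1 = 10
The smallest is to Vega, so q lies in the Voronoi region of Vega.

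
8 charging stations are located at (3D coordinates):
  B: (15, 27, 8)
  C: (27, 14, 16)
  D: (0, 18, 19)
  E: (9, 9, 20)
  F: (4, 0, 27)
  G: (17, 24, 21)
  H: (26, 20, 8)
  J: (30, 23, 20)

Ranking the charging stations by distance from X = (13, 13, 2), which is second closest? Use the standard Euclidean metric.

H

Compare squared distances (the ordering matches that of the actual distances):
|XB|² = 4 + 196 + 36 = 236
|XC|² = 196 + 1 + 196 = 393
|XD|² = 169 + 25 + 289 = 483
|XE|² = 16 + 16 + 324 = 356
|XF|² = 81 + 169 + 625 = 875
|XG|² = 16 + 121 + 361 = 498
|XH|² = 169 + 49 + 36 = 254
|XJ|² = 289 + 100 + 324 = 713
Sorted ascending: B, H, E, … — the second-nearest is H.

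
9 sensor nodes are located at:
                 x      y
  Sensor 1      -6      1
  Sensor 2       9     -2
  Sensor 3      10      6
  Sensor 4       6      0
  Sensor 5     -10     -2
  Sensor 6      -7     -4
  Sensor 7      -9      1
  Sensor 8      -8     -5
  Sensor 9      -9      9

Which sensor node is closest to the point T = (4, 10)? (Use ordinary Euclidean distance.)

Sensor 3

Compare squared distances (the ordering matches that of the actual distances):
d²(T, Sensor 1) = (4−(-6))² + (10−1)² = 100 + 81 = 181
d²(T, Sensor 2) = (4−9)² + (10−(-2))² = 25 + 144 = 169
d²(T, Sensor 3) = (4−10)² + (10−6)² = 36 + 16 = 52
d²(T, Sensor 4) = (4−6)² + (10−0)² = 4 + 100 = 104
d²(T, Sensor 5) = (4−(-10))² + (10−(-2))² = 196 + 144 = 340
d²(T, Sensor 6) = (4−(-7))² + (10−(-4))² = 121 + 196 = 317
d²(T, Sensor 7) = (4−(-9))² + (10−1)² = 169 + 81 = 250
d²(T, Sensor 8) = (4−(-8))² + (10−(-5))² = 144 + 225 = 369
d²(T, Sensor 9) = (4−(-9))² + (10−9)² = 169 + 1 = 170
Minimum is at Sensor 3.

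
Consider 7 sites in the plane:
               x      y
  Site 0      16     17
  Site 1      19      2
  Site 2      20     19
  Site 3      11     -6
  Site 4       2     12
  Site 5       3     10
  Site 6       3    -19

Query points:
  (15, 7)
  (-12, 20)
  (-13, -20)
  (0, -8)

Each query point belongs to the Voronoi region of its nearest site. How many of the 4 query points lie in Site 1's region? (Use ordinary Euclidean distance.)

(15, 7) — d² to each: Site 0:101, Site 1:41, Site 2:169, Site 3:185, Site 4:194, Site 5:153, Site 6:820 → nearest is Site 1
(-12, 20) — d² to each: Site 0:793, Site 1:1285, Site 2:1025, Site 3:1205, Site 4:260, Site 5:325, Site 6:1746 → nearest is Site 4
(-13, -20) — d² to each: Site 0:2210, Site 1:1508, Site 2:2610, Site 3:772, Site 4:1249, Site 5:1156, Site 6:257 → nearest is Site 6
(0, -8) — d² to each: Site 0:881, Site 1:461, Site 2:1129, Site 3:125, Site 4:404, Site 5:333, Site 6:130 → nearest is Site 3
1 of the 4 points has Site 1 as nearest.

1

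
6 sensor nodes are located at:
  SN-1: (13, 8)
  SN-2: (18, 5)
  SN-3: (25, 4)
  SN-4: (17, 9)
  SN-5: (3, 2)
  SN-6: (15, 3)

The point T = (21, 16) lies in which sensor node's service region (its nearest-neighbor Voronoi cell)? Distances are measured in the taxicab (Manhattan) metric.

SN-4

d(T, SN-1) = |21−13| + |16−8| = 8 + 8 = 16
d(T, SN-2) = |21−18| + |16−5| = 3 + 11 = 14
d(T, SN-3) = |21−25| + |16−4| = 4 + 12 = 16
d(T, SN-4) = |21−17| + |16−9| = 4 + 7 = 11
d(T, SN-5) = |21−3| + |16−2| = 18 + 14 = 32
d(T, SN-6) = |21−15| + |16−3| = 6 + 13 = 19
SN-4 is nearest.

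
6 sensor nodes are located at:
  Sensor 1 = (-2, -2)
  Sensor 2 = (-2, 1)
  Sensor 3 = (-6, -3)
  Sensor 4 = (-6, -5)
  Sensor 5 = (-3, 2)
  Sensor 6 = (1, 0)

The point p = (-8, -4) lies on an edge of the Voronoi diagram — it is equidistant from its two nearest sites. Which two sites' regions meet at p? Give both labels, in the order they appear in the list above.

Squared distances from p to each site:
d²(p, Sensor 1) = (-8−(-2))² + (-4−(-2))² = 36 + 4 = 40
d²(p, Sensor 2) = (-8−(-2))² + (-4−1)² = 36 + 25 = 61
d²(p, Sensor 3) = (-8−(-6))² + (-4−(-3))² = 4 + 1 = 5
d²(p, Sensor 4) = (-8−(-6))² + (-4−(-5))² = 4 + 1 = 5
d²(p, Sensor 5) = (-8−(-3))² + (-4−2)² = 25 + 36 = 61
d²(p, Sensor 6) = (-8−1)² + (-4−0)² = 81 + 16 = 97
p is equidistant from Sensor 3 and Sensor 4 (both at squared distance 5), and every other site is strictly farther — so p lies on the Sensor 3–Sensor 4 Voronoi edge.

Sensor 3 and Sensor 4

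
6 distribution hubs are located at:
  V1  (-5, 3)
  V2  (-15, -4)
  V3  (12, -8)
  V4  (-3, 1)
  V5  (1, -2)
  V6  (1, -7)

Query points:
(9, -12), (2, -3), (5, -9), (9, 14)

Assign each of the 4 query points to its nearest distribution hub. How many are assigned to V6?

1

(9, -12) — d² to each: V1:421, V2:640, V3:25, V4:313, V5:164, V6:89 → nearest is V3
(2, -3) — d² to each: V1:85, V2:290, V3:125, V4:41, V5:2, V6:17 → nearest is V5
(5, -9) — d² to each: V1:244, V2:425, V3:50, V4:164, V5:65, V6:20 → nearest is V6
(9, 14) — d² to each: V1:317, V2:900, V3:493, V4:313, V5:320, V6:505 → nearest is V4
1 of the 4 points has V6 as nearest.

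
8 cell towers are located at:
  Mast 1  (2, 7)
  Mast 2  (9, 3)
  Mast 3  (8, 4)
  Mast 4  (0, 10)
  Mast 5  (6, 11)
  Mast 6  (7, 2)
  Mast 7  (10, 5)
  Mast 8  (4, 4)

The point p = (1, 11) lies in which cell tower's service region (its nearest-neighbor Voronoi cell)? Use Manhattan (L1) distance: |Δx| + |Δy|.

Mast 4

d(p, Mast 1) = |1−2| + |11−7| = 1 + 4 = 5
d(p, Mast 2) = |1−9| + |11−3| = 8 + 8 = 16
d(p, Mast 3) = |1−8| + |11−4| = 7 + 7 = 14
d(p, Mast 4) = |1−0| + |11−10| = 1 + 1 = 2
d(p, Mast 5) = |1−6| + |11−11| = 5 + 0 = 5
d(p, Mast 6) = |1−7| + |11−2| = 6 + 9 = 15
d(p, Mast 7) = |1−10| + |11−5| = 9 + 6 = 15
d(p, Mast 8) = |1−4| + |11−4| = 3 + 7 = 10
Mast 4 is nearest.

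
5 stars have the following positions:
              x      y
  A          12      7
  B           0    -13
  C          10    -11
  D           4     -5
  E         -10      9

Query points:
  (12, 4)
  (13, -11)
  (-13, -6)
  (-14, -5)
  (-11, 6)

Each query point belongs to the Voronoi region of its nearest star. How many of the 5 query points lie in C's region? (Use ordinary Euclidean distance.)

1

(12, 4) — d² to each: A:9, B:433, C:229, D:145, E:509 → nearest is A
(13, -11) — d² to each: A:325, B:173, C:9, D:117, E:929 → nearest is C
(-13, -6) — d² to each: A:794, B:218, C:554, D:290, E:234 → nearest is B
(-14, -5) — d² to each: A:820, B:260, C:612, D:324, E:212 → nearest is E
(-11, 6) — d² to each: A:530, B:482, C:730, D:346, E:10 → nearest is E
1 of the 5 points has C as nearest.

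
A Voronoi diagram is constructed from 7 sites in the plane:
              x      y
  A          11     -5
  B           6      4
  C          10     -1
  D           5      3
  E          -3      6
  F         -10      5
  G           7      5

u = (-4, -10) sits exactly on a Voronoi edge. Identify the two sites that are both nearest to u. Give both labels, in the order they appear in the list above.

Squared distances from u to each site:
|uA|² = (-4−11)² + (-10−(-5))² = 225 + 25 = 250
|uB|² = (-4−6)² + (-10−4)² = 100 + 196 = 296
|uC|² = (-4−10)² + (-10−(-1))² = 196 + 81 = 277
|uD|² = (-4−5)² + (-10−3)² = 81 + 169 = 250
|uE|² = (-4−(-3))² + (-10−6)² = 1 + 256 = 257
|uF|² = (-4−(-10))² + (-10−5)² = 36 + 225 = 261
|uG|² = (-4−7)² + (-10−5)² = 121 + 225 = 346
u is equidistant from A and D (both at squared distance 250), and every other site is strictly farther — so u lies on the A–D Voronoi edge.

A and D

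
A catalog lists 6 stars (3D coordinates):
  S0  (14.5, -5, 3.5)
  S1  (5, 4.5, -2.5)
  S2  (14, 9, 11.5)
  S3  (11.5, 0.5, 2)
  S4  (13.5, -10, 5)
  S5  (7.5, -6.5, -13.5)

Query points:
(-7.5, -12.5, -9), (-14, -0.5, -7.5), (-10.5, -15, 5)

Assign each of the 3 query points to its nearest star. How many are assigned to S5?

1

(-7.5, -12.5, -9) — d² to each: S0:696.5, S1:487.5, S2:1344.75, S3:651, S4:643.25, S5:281.25 → nearest is S5
(-14, -0.5, -7.5) — d² to each: S0:953.5, S1:411, S2:1235.25, S3:741.5, S4:1002.75, S5:534.25 → nearest is S1
(-10.5, -15, 5) — d² to each: S0:727.25, S1:676.75, S2:1218.5, S3:733.25, S4:601, S5:738.5 → nearest is S4
1 of the 3 points has S5 as nearest.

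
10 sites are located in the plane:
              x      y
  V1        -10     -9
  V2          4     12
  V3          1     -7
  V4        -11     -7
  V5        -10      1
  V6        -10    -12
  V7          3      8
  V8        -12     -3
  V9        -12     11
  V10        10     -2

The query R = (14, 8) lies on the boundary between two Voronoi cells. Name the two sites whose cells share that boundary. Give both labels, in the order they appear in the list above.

V2 and V10

Squared distances from R to each site:
|RV1|² = 576 + 289 = 865
|RV2|² = 100 + 16 = 116
|RV3|² = 169 + 225 = 394
|RV4|² = 625 + 225 = 850
|RV5|² = 576 + 49 = 625
|RV6|² = 576 + 400 = 976
|RV7|² = 121 + 0 = 121
|RV8|² = 676 + 121 = 797
|RV9|² = 676 + 9 = 685
d²(R, V10) = 16 + 100 = 116
R is equidistant from V2 and V10 (both at squared distance 116), and every other site is strictly farther — so R lies on the V2–V10 Voronoi edge.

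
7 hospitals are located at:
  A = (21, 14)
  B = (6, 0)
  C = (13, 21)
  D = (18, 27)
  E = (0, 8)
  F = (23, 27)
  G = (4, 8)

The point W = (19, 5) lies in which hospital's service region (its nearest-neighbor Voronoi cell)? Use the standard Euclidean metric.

Compare squared distances (the ordering matches that of the actual distances):
|WA|² = (19−21)² + (5−14)² = 4 + 81 = 85
|WB|² = (19−6)² + (5−0)² = 169 + 25 = 194
|WC|² = (19−13)² + (5−21)² = 36 + 256 = 292
|WD|² = (19−18)² + (5−27)² = 1 + 484 = 485
|WE|² = (19−0)² + (5−8)² = 361 + 9 = 370
|WF|² = (19−23)² + (5−27)² = 16 + 484 = 500
|WG|² = (19−4)² + (5−8)² = 225 + 9 = 234
The smallest is to A, so W lies in the Voronoi region of A.

A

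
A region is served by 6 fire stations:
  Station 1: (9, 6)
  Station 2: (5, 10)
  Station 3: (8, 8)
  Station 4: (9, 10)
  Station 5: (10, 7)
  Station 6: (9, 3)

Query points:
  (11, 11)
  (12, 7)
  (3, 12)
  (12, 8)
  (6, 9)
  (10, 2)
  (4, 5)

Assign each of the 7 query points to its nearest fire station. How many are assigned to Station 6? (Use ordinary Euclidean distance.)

1

(11, 11) — d² to each: Station 1:29, Station 2:37, Station 3:18, Station 4:5, Station 5:17, Station 6:68 → nearest is Station 4
(12, 7) — d² to each: Station 1:10, Station 2:58, Station 3:17, Station 4:18, Station 5:4, Station 6:25 → nearest is Station 5
(3, 12) — d² to each: Station 1:72, Station 2:8, Station 3:41, Station 4:40, Station 5:74, Station 6:117 → nearest is Station 2
(12, 8) — d² to each: Station 1:13, Station 2:53, Station 3:16, Station 4:13, Station 5:5, Station 6:34 → nearest is Station 5
(6, 9) — d² to each: Station 1:18, Station 2:2, Station 3:5, Station 4:10, Station 5:20, Station 6:45 → nearest is Station 2
(10, 2) — d² to each: Station 1:17, Station 2:89, Station 3:40, Station 4:65, Station 5:25, Station 6:2 → nearest is Station 6
(4, 5) — d² to each: Station 1:26, Station 2:26, Station 3:25, Station 4:50, Station 5:40, Station 6:29 → nearest is Station 3
1 of the 7 points has Station 6 as nearest.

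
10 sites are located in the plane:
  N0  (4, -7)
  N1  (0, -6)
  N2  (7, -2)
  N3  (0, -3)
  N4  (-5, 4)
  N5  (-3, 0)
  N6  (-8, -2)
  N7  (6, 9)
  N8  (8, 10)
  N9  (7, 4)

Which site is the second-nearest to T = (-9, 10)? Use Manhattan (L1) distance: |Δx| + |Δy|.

N6

d(T,N0) = |-9−4| + |10−(-7)| = 13 + 17 = 30
d(T,N1) = |-9−0| + |10−(-6)| = 9 + 16 = 25
d(T,N2) = |-9−7| + |10−(-2)| = 16 + 12 = 28
d(T,N3) = |-9−0| + |10−(-3)| = 9 + 13 = 22
d(T,N4) = |-9−(-5)| + |10−4| = 4 + 6 = 10
d(T,N5) = |-9−(-3)| + |10−0| = 6 + 10 = 16
d(T,N6) = |-9−(-8)| + |10−(-2)| = 1 + 12 = 13
d(T,N7) = |-9−6| + |10−9| = 15 + 1 = 16
d(T,N8) = |-9−8| + |10−10| = 17 + 0 = 17
d(T,N9) = |-9−7| + |10−4| = 16 + 6 = 22
Sorted ascending: N4, N6, N5, … — the second-nearest is N6.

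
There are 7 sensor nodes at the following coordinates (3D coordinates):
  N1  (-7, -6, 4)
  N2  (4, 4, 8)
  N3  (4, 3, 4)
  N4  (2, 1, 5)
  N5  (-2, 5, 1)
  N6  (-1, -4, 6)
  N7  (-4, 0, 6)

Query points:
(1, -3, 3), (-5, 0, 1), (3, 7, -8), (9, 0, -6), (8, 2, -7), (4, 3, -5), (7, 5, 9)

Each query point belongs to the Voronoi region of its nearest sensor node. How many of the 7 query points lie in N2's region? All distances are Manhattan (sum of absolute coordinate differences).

(1, -3, 3) — d to each: N1:12, N2:15, N3:10, N4:7, N5:13, N6:6, N7:11 → nearest is N6
(-5, 0, 1) — d to each: N1:11, N2:20, N3:15, N4:12, N5:8, N6:13, N7:6 → nearest is N7
(3, 7, -8) — d to each: N1:35, N2:20, N3:17, N4:20, N5:16, N6:29, N7:28 → nearest is N5
(9, 0, -6) — d to each: N1:32, N2:23, N3:18, N4:19, N5:23, N6:26, N7:25 → nearest is N3
(8, 2, -7) — d to each: N1:34, N2:21, N3:16, N4:19, N5:21, N6:28, N7:27 → nearest is N3
(4, 3, -5) — d to each: N1:29, N2:14, N3:9, N4:14, N5:14, N6:23, N7:22 → nearest is N3
(7, 5, 9) — d to each: N1:30, N2:5, N3:10, N4:13, N5:17, N6:20, N7:19 → nearest is N2
1 of the 7 points has N2 as nearest.

1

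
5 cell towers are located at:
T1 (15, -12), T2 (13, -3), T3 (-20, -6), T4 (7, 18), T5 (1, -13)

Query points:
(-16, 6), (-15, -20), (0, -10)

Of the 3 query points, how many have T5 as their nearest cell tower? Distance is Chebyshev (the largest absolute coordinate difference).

1

(-16, 6) — d to each: T1:31, T2:29, T3:12, T4:23, T5:19 → nearest is T3
(-15, -20) — d to each: T1:30, T2:28, T3:14, T4:38, T5:16 → nearest is T3
(0, -10) — d to each: T1:15, T2:13, T3:20, T4:28, T5:3 → nearest is T5
1 of the 3 points has T5 as nearest.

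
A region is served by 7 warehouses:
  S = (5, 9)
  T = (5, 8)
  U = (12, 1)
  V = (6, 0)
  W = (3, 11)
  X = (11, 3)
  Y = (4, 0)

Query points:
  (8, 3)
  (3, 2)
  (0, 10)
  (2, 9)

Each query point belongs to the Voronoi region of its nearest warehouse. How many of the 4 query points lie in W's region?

2

(8, 3) — d² to each: S:45, T:34, U:20, V:13, W:89, X:9, Y:25 → nearest is X
(3, 2) — d² to each: S:53, T:40, U:82, V:13, W:81, X:65, Y:5 → nearest is Y
(0, 10) — d² to each: S:26, T:29, U:225, V:136, W:10, X:170, Y:116 → nearest is W
(2, 9) — d² to each: S:9, T:10, U:164, V:97, W:5, X:117, Y:85 → nearest is W
2 of the 4 points have W as nearest.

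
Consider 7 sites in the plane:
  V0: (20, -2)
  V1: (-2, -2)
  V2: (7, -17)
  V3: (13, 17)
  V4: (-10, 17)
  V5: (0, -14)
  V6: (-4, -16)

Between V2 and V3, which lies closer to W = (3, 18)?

Compare squared distances:
|WV2|² = (3−7)² + (18−(-17))² = 16 + 1225 = 1241
|WV3|² = (3−13)² + (18−17)² = 100 + 1 = 101
1241 > 101, so V3 is closer.

V3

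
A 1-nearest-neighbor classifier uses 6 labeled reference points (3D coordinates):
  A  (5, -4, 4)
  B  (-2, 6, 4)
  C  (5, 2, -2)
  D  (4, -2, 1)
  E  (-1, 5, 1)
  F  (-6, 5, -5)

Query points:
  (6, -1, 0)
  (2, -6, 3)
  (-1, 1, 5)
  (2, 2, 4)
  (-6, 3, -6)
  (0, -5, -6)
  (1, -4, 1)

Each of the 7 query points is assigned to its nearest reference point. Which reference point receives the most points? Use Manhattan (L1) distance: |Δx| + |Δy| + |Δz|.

(6, -1, 0) — d to each: A:8, B:19, C:6, D:4, E:14, F:23 → nearest is D
(2, -6, 3) — d to each: A:6, B:17, C:16, D:8, E:16, F:27 → nearest is A
(-1, 1, 5) — d to each: A:12, B:7, C:14, D:12, E:8, F:19 → nearest is B
(2, 2, 4) — d to each: A:9, B:8, C:9, D:9, E:9, F:20 → nearest is B
(-6, 3, -6) — d to each: A:28, B:17, C:16, D:22, E:14, F:3 → nearest is F
(0, -5, -6) — d to each: A:16, B:23, C:16, D:14, E:18, F:17 → nearest is D
(1, -4, 1) — d to each: A:7, B:16, C:13, D:5, E:11, F:22 → nearest is D
Tally — A:1, B:2, D:3, F:1. D captures the most (3).

D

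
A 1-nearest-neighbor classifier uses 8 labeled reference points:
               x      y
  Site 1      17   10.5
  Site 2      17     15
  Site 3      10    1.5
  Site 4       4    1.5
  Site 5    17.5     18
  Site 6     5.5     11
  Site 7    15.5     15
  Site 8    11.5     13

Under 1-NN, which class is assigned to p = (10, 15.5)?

Site 8

Compare squared distances (the ordering matches that of the actual distances):
d²(p, Site 1) = 49 + 25 = 74
d²(p, Site 2) = 49 + 0.25 = 49.25
d²(p, Site 3) = 0 + 196 = 196
d²(p, Site 4) = 36 + 196 = 232
d²(p, Site 5) = 56.25 + 6.25 = 62.5
d²(p, Site 6) = 20.25 + 20.25 = 40.5
d²(p, Site 7) = 30.25 + 0.25 = 30.5
d²(p, Site 8) = 2.25 + 6.25 = 8.5
Minimum is at Site 8.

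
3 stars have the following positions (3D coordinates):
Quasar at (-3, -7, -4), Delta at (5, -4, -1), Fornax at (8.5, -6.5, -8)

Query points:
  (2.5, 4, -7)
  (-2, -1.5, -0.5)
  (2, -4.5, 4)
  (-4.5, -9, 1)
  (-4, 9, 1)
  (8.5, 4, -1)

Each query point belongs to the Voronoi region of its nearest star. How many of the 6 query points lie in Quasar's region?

2

(2.5, 4, -7) — d² to each: Quasar:160.25, Delta:106.25, Fornax:147.25 → nearest is Delta
(-2, -1.5, -0.5) — d² to each: Quasar:43.5, Delta:55.5, Fornax:191.5 → nearest is Quasar
(2, -4.5, 4) — d² to each: Quasar:95.25, Delta:34.25, Fornax:190.25 → nearest is Delta
(-4.5, -9, 1) — d² to each: Quasar:31.25, Delta:119.25, Fornax:256.25 → nearest is Quasar
(-4, 9, 1) — d² to each: Quasar:282, Delta:254, Fornax:477.5 → nearest is Delta
(8.5, 4, -1) — d² to each: Quasar:262.25, Delta:76.25, Fornax:159.25 → nearest is Delta
2 of the 6 points have Quasar as nearest.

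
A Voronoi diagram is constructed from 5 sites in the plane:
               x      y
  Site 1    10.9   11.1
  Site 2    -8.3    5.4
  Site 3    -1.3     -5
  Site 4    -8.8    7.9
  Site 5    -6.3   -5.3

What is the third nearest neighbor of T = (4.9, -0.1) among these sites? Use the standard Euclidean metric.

Site 1

Since √ is increasing, it suffices to compare squared distances:
d²(T, Site 1) = 36 + 125.44 = 161.44
d²(T, Site 2) = 174.24 + 30.25 = 204.49
d²(T, Site 3) = 38.44 + 24.01 = 62.45
d²(T, Site 4) = 187.69 + 64 = 251.69
d²(T, Site 5) = 125.44 + 27.04 = 152.48
Sorted ascending: Site 3, Site 5, Site 1, Site 2, … — the third-nearest is Site 1.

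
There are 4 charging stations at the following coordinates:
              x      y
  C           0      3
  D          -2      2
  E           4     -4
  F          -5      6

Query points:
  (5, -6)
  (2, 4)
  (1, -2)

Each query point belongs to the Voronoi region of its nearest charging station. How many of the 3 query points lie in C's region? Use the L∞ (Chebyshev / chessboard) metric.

(5, -6) — d to each: C:9, D:8, E:2, F:12 → nearest is E
(2, 4) — d to each: C:2, D:4, E:8, F:7 → nearest is C
(1, -2) — d to each: C:5, D:4, E:3, F:8 → nearest is E
1 of the 3 points has C as nearest.

1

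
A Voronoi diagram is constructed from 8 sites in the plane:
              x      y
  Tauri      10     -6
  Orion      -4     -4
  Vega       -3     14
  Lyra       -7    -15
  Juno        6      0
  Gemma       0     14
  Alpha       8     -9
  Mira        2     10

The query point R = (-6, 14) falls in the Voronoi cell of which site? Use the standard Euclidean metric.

Vega

Squared Euclidean distances:
d²(R, Tauri) = 256 + 400 = 656
d²(R, Orion) = 4 + 324 = 328
d²(R, Vega) = 9 + 0 = 9
d²(R, Lyra) = 1 + 841 = 842
d²(R, Juno) = 144 + 196 = 340
d²(R, Gemma) = 36 + 0 = 36
d²(R, Alpha) = 196 + 529 = 725
d²(R, Mira) = 64 + 16 = 80
The smallest is to Vega, so R lies in the Voronoi region of Vega.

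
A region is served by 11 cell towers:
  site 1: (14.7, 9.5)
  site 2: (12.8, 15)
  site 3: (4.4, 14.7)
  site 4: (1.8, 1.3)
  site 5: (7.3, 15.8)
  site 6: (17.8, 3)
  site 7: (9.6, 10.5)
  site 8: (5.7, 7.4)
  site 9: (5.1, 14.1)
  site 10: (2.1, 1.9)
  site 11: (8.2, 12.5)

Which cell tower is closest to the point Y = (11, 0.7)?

site 6

Since √ is increasing, it suffices to compare squared distances:
d²(Y, site 1) = (11−14.7)² + (0.7−9.5)² = 13.69 + 77.44 = 91.13
d²(Y, site 2) = (11−12.8)² + (0.7−15)² = 3.24 + 204.49 = 207.73
d²(Y, site 3) = (11−4.4)² + (0.7−14.7)² = 43.56 + 196 = 239.56
d²(Y, site 4) = (11−1.8)² + (0.7−1.3)² = 84.64 + 0.36 = 85
d²(Y, site 5) = (11−7.3)² + (0.7−15.8)² = 13.69 + 228.01 = 241.7
d²(Y, site 6) = (11−17.8)² + (0.7−3)² = 46.24 + 5.29 = 51.53
d²(Y, site 7) = (11−9.6)² + (0.7−10.5)² = 1.96 + 96.04 = 98
d²(Y, site 8) = (11−5.7)² + (0.7−7.4)² = 28.09 + 44.89 = 72.98
d²(Y, site 9) = (11−5.1)² + (0.7−14.1)² = 34.81 + 179.56 = 214.37
d²(Y, site 10) = (11−2.1)² + (0.7−1.9)² = 79.21 + 1.44 = 80.65
d²(Y, site 11) = (11−8.2)² + (0.7−12.5)² = 7.84 + 139.24 = 147.08
site 6 is nearest.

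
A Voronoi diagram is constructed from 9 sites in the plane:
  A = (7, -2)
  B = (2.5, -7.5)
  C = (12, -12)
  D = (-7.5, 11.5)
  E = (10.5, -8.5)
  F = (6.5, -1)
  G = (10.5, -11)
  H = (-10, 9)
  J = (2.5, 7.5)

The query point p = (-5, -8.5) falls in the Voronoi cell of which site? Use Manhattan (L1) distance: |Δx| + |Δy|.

B

d(p,A) = |-5−7| + |-8.5−(-2)| = 12 + 6.5 = 18.5
d(p,B) = |-5−2.5| + |-8.5−(-7.5)| = 7.5 + 1 = 8.5
d(p,C) = |-5−12| + |-8.5−(-12)| = 17 + 3.5 = 20.5
d(p,D) = |-5−(-7.5)| + |-8.5−11.5| = 2.5 + 20 = 22.5
d(p,E) = |-5−10.5| + |-8.5−(-8.5)| = 15.5 + 0 = 15.5
d(p,F) = |-5−6.5| + |-8.5−(-1)| = 11.5 + 7.5 = 19
d(p,G) = |-5−10.5| + |-8.5−(-11)| = 15.5 + 2.5 = 18
d(p,H) = |-5−(-10)| + |-8.5−9| = 5 + 17.5 = 22.5
d(p,J) = |-5−2.5| + |-8.5−7.5| = 7.5 + 16 = 23.5
B is nearest.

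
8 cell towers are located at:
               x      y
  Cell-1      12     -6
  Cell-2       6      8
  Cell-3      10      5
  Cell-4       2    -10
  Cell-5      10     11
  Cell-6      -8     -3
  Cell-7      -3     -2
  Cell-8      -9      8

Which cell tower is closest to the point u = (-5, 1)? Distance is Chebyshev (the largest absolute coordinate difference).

d(u, Cell-1) = max(17, 7) = 17
d(u, Cell-2) = max(11, 7) = 11
d(u, Cell-3) = max(15, 4) = 15
d(u, Cell-4) = max(7, 11) = 11
d(u, Cell-5) = max(15, 10) = 15
d(u, Cell-6) = max(3, 4) = 4
d(u, Cell-7) = max(2, 3) = 3
d(u, Cell-8) = max(4, 7) = 7
Minimum is at Cell-7.

Cell-7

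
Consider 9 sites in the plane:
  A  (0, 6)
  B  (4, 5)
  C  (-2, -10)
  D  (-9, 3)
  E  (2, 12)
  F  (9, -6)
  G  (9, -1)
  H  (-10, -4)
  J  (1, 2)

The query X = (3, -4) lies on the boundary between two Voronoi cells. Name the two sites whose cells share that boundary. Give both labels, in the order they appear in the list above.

Squared distances from X to each site:
|XA|² = 9 + 100 = 109
|XB|² = 1 + 81 = 82
|XC|² = 25 + 36 = 61
|XD|² = 144 + 49 = 193
|XE|² = 1 + 256 = 257
|XF|² = 36 + 4 = 40
|XG|² = 36 + 9 = 45
|XH|² = 169 + 0 = 169
|XJ|² = 4 + 36 = 40
X is equidistant from F and J (both at squared distance 40), and every other site is strictly farther — so X lies on the F–J Voronoi edge.

F and J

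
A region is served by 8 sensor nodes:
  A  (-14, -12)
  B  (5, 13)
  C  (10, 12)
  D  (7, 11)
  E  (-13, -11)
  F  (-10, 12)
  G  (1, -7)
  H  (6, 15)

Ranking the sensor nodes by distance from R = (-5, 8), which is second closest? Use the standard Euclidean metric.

B

Since √ is increasing, it suffices to compare squared distances:
|RA|² = 81 + 400 = 481
|RB|² = 100 + 25 = 125
|RC|² = 225 + 16 = 241
|RD|² = 144 + 9 = 153
|RE|² = 64 + 361 = 425
|RF|² = 25 + 16 = 41
|RG|² = 36 + 225 = 261
|RH|² = 121 + 49 = 170
Sorted ascending: F, B, D, … — the second-nearest is B.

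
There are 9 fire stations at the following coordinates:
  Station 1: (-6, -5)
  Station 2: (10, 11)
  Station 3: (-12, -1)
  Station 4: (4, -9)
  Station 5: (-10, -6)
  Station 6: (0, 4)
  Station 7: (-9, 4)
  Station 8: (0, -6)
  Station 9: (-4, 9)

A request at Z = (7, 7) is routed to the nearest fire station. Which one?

Compare squared distances (the ordering matches that of the actual distances):
d²(Z, Station 1) = (7−(-6))² + (7−(-5))² = 169 + 144 = 313
d²(Z, Station 2) = (7−10)² + (7−11)² = 9 + 16 = 25
d²(Z, Station 3) = (7−(-12))² + (7−(-1))² = 361 + 64 = 425
d²(Z, Station 4) = (7−4)² + (7−(-9))² = 9 + 256 = 265
d²(Z, Station 5) = (7−(-10))² + (7−(-6))² = 289 + 169 = 458
d²(Z, Station 6) = (7−0)² + (7−4)² = 49 + 9 = 58
d²(Z, Station 7) = (7−(-9))² + (7−4)² = 256 + 9 = 265
d²(Z, Station 8) = (7−0)² + (7−(-6))² = 49 + 169 = 218
d²(Z, Station 9) = (7−(-4))² + (7−9)² = 121 + 4 = 125
Minimum is at Station 2.

Station 2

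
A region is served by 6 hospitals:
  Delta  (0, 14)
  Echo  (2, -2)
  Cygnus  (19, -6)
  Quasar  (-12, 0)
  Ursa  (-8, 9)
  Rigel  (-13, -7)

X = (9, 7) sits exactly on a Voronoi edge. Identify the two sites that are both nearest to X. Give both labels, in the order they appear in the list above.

Delta and Echo

Squared distances from X to each site:
d²(X, Delta) = (9−0)² + (7−14)² = 81 + 49 = 130
d²(X, Echo) = (9−2)² + (7−(-2))² = 49 + 81 = 130
d²(X, Cygnus) = (9−19)² + (7−(-6))² = 100 + 169 = 269
d²(X, Quasar) = (9−(-12))² + (7−0)² = 441 + 49 = 490
d²(X, Ursa) = (9−(-8))² + (7−9)² = 289 + 4 = 293
d²(X, Rigel) = (9−(-13))² + (7−(-7))² = 484 + 196 = 680
X is equidistant from Delta and Echo (both at squared distance 130), and every other site is strictly farther — so X lies on the Delta–Echo Voronoi edge.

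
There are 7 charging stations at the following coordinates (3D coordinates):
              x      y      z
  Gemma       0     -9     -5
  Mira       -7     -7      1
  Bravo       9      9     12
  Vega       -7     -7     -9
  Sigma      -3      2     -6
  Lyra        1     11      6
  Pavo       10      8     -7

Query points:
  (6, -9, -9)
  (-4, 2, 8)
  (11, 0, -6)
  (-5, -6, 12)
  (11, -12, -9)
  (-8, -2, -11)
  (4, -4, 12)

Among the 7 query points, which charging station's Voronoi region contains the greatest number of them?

Gemma

(6, -9, -9) — d² to each: Gemma:52, Mira:273, Bravo:774, Vega:173, Sigma:211, Lyra:650, Pavo:309 → nearest is Gemma
(-4, 2, 8) — d² to each: Gemma:306, Mira:139, Bravo:234, Vega:379, Sigma:197, Lyra:110, Pavo:457 → nearest is Lyra
(11, 0, -6) — d² to each: Gemma:203, Mira:422, Bravo:409, Vega:382, Sigma:200, Lyra:365, Pavo:66 → nearest is Pavo
(-5, -6, 12) — d² to each: Gemma:323, Mira:126, Bravo:421, Vega:446, Sigma:392, Lyra:361, Pavo:782 → nearest is Mira
(11, -12, -9) — d² to each: Gemma:146, Mira:449, Bravo:886, Vega:349, Sigma:401, Lyra:854, Pavo:405 → nearest is Gemma
(-8, -2, -11) — d² to each: Gemma:149, Mira:170, Bravo:939, Vega:30, Sigma:66, Lyra:539, Pavo:440 → nearest is Vega
(4, -4, 12) — d² to each: Gemma:330, Mira:251, Bravo:194, Vega:571, Sigma:409, Lyra:270, Pavo:541 → nearest is Bravo
Tally — Gemma:2, Mira:1, Bravo:1, Vega:1, Lyra:1, Pavo:1. Gemma captures the most (2).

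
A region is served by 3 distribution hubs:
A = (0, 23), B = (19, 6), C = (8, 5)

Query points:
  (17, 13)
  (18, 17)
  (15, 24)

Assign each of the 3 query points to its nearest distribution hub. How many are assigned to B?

(17, 13) — d² to each: A:389, B:53, C:145 → nearest is B
(18, 17) — d² to each: A:360, B:122, C:244 → nearest is B
(15, 24) — d² to each: A:226, B:340, C:410 → nearest is A
2 of the 3 points have B as nearest.

2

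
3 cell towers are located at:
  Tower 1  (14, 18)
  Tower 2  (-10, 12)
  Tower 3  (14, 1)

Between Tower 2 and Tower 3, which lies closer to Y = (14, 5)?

Compare squared distances:
d²(Y, Tower 2) = (14−(-10))² + (5−12)² = 576 + 49 = 625
d²(Y, Tower 3) = (14−14)² + (5−1)² = 0 + 16 = 16
625 > 16, so Tower 3 is closer.

Tower 3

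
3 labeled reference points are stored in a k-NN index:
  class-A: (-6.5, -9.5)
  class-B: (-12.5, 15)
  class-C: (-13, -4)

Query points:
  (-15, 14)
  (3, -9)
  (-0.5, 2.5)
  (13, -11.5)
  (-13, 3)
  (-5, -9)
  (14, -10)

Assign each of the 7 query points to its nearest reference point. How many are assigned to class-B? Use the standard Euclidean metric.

(-15, 14) — d² to each: class-A:624.5, class-B:7.25, class-C:328 → nearest is class-B
(3, -9) — d² to each: class-A:90.5, class-B:816.25, class-C:281 → nearest is class-A
(-0.5, 2.5) — d² to each: class-A:180, class-B:300.25, class-C:198.5 → nearest is class-A
(13, -11.5) — d² to each: class-A:384.25, class-B:1352.5, class-C:732.25 → nearest is class-A
(-13, 3) — d² to each: class-A:198.5, class-B:144.25, class-C:49 → nearest is class-C
(-5, -9) — d² to each: class-A:2.5, class-B:632.25, class-C:89 → nearest is class-A
(14, -10) — d² to each: class-A:420.5, class-B:1327.25, class-C:765 → nearest is class-A
1 of the 7 points has class-B as nearest.

1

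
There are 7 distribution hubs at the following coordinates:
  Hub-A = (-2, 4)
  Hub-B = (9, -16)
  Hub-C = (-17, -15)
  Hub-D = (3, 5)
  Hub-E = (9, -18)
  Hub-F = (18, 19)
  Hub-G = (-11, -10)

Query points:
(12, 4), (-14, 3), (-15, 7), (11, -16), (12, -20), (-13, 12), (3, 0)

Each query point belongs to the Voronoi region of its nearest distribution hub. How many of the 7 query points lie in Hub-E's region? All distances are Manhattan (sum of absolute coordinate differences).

1

(12, 4) — d to each: Hub-A:14, Hub-B:23, Hub-C:48, Hub-D:10, Hub-E:25, Hub-F:21, Hub-G:37 → nearest is Hub-D
(-14, 3) — d to each: Hub-A:13, Hub-B:42, Hub-C:21, Hub-D:19, Hub-E:44, Hub-F:48, Hub-G:16 → nearest is Hub-A
(-15, 7) — d to each: Hub-A:16, Hub-B:47, Hub-C:24, Hub-D:20, Hub-E:49, Hub-F:45, Hub-G:21 → nearest is Hub-A
(11, -16) — d to each: Hub-A:33, Hub-B:2, Hub-C:29, Hub-D:29, Hub-E:4, Hub-F:42, Hub-G:28 → nearest is Hub-B
(12, -20) — d to each: Hub-A:38, Hub-B:7, Hub-C:34, Hub-D:34, Hub-E:5, Hub-F:45, Hub-G:33 → nearest is Hub-E
(-13, 12) — d to each: Hub-A:19, Hub-B:50, Hub-C:31, Hub-D:23, Hub-E:52, Hub-F:38, Hub-G:24 → nearest is Hub-A
(3, 0) — d to each: Hub-A:9, Hub-B:22, Hub-C:35, Hub-D:5, Hub-E:24, Hub-F:34, Hub-G:24 → nearest is Hub-D
1 of the 7 points has Hub-E as nearest.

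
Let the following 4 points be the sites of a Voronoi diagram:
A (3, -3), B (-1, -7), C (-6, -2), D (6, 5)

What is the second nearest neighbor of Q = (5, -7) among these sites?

B

Squared Euclidean distances:
|QA|² = (5−3)² + (-7−(-3))² = 4 + 16 = 20
|QB|² = (5−(-1))² + (-7−(-7))² = 36 + 0 = 36
|QC|² = (5−(-6))² + (-7−(-2))² = 121 + 25 = 146
|QD|² = (5−6)² + (-7−5)² = 1 + 144 = 145
Sorted ascending: A, B, D, … — the second-nearest is B.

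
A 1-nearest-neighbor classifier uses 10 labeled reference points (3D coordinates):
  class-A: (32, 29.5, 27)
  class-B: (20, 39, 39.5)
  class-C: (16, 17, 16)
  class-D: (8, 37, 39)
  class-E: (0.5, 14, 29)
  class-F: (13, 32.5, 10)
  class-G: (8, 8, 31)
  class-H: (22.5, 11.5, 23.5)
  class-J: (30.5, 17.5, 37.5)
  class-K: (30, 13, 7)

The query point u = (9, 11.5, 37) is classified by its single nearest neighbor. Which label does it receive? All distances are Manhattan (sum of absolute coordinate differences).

d(u, class-A) = |9−32| + |11.5−29.5| + |37−27| = 23 + 18 + 10 = 51
d(u, class-B) = |9−20| + |11.5−39| + |37−39.5| = 11 + 27.5 + 2.5 = 41
d(u, class-C) = |9−16| + |11.5−17| + |37−16| = 7 + 5.5 + 21 = 33.5
d(u, class-D) = |9−8| + |11.5−37| + |37−39| = 1 + 25.5 + 2 = 28.5
d(u, class-E) = |9−0.5| + |11.5−14| + |37−29| = 8.5 + 2.5 + 8 = 19
d(u, class-F) = |9−13| + |11.5−32.5| + |37−10| = 4 + 21 + 27 = 52
d(u, class-G) = |9−8| + |11.5−8| + |37−31| = 1 + 3.5 + 6 = 10.5
d(u, class-H) = |9−22.5| + |11.5−11.5| + |37−23.5| = 13.5 + 0 + 13.5 = 27
d(u, class-J) = |9−30.5| + |11.5−17.5| + |37−37.5| = 21.5 + 6 + 0.5 = 28
d(u, class-K) = |9−30| + |11.5−13| + |37−7| = 21 + 1.5 + 30 = 52.5
The smallest is to class-G, so u lies in the Voronoi region of class-G.

class-G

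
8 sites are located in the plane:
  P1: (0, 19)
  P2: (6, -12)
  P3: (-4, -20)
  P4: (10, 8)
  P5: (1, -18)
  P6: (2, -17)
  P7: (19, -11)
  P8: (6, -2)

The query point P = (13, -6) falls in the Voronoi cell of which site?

Since √ is increasing, it suffices to compare squared distances:
|PP1|² = (13−0)² + (-6−19)² = 169 + 625 = 794
|PP2|² = (13−6)² + (-6−(-12))² = 49 + 36 = 85
|PP3|² = (13−(-4))² + (-6−(-20))² = 289 + 196 = 485
|PP4|² = (13−10)² + (-6−8)² = 9 + 196 = 205
|PP5|² = (13−1)² + (-6−(-18))² = 144 + 144 = 288
|PP6|² = (13−2)² + (-6−(-17))² = 121 + 121 = 242
|PP7|² = (13−19)² + (-6−(-11))² = 36 + 25 = 61
|PP8|² = (13−6)² + (-6−(-2))² = 49 + 16 = 65
P7 is nearest.

P7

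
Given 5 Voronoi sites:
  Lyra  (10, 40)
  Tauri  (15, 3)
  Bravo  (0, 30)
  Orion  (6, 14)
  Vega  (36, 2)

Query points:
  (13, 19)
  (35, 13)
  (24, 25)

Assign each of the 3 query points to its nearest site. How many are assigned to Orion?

1

(13, 19) — d² to each: Lyra:450, Tauri:260, Bravo:290, Orion:74, Vega:818 → nearest is Orion
(35, 13) — d² to each: Lyra:1354, Tauri:500, Bravo:1514, Orion:842, Vega:122 → nearest is Vega
(24, 25) — d² to each: Lyra:421, Tauri:565, Bravo:601, Orion:445, Vega:673 → nearest is Lyra
1 of the 3 points has Orion as nearest.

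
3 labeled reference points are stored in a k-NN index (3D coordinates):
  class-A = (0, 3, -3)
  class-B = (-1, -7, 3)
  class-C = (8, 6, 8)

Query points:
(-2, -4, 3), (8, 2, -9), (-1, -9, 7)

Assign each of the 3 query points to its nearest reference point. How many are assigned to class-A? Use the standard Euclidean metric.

(-2, -4, 3) — d² to each: class-A:89, class-B:10, class-C:225 → nearest is class-B
(8, 2, -9) — d² to each: class-A:101, class-B:306, class-C:305 → nearest is class-A
(-1, -9, 7) — d² to each: class-A:245, class-B:20, class-C:307 → nearest is class-B
1 of the 3 points has class-A as nearest.

1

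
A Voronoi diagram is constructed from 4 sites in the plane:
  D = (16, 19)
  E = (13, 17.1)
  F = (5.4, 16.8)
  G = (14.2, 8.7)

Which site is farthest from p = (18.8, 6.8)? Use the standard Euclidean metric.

Since √ is increasing, it suffices to compare squared distances:
|pD|² = (18.8−16)² + (6.8−19)² = 7.84 + 148.84 = 156.68
|pE|² = (18.8−13)² + (6.8−17.1)² = 33.64 + 106.09 = 139.73
|pF|² = (18.8−5.4)² + (6.8−16.8)² = 179.56 + 100 = 279.56
|pG|² = (18.8−14.2)² + (6.8−8.7)² = 21.16 + 3.61 = 24.77
The largest is to F.

F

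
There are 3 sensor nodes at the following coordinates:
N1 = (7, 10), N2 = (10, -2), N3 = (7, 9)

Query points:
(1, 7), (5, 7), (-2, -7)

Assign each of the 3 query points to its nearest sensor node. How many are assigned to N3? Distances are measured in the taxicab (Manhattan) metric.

2

(1, 7) — d to each: N1:9, N2:18, N3:8 → nearest is N3
(5, 7) — d to each: N1:5, N2:14, N3:4 → nearest is N3
(-2, -7) — d to each: N1:26, N2:17, N3:25 → nearest is N2
2 of the 3 points have N3 as nearest.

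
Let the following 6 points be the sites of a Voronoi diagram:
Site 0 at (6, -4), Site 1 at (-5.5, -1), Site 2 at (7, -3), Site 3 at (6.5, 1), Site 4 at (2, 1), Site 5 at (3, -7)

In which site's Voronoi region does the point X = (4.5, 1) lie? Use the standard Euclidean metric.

Site 3

Squared Euclidean distances:
d²(X, Site 0) = (4.5−6)² + (1−(-4))² = 2.25 + 25 = 27.25
d²(X, Site 1) = (4.5−(-5.5))² + (1−(-1))² = 100 + 4 = 104
d²(X, Site 2) = (4.5−7)² + (1−(-3))² = 6.25 + 16 = 22.25
d²(X, Site 3) = (4.5−6.5)² + (1−1)² = 4 + 0 = 4
d²(X, Site 4) = (4.5−2)² + (1−1)² = 6.25 + 0 = 6.25
d²(X, Site 5) = (4.5−3)² + (1−(-7))² = 2.25 + 64 = 66.25
Minimum is at Site 3.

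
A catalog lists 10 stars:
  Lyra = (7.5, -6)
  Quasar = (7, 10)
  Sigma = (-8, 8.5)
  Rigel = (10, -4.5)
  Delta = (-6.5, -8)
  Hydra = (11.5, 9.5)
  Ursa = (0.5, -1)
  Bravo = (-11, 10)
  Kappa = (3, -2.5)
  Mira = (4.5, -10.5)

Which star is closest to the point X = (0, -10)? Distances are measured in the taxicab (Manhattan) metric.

Mira

d(X, Lyra) = |0−7.5| + |-10−(-6)| = 7.5 + 4 = 11.5
d(X, Quasar) = |0−7| + |-10−10| = 7 + 20 = 27
d(X, Sigma) = |0−(-8)| + |-10−8.5| = 8 + 18.5 = 26.5
d(X, Rigel) = |0−10| + |-10−(-4.5)| = 10 + 5.5 = 15.5
d(X, Delta) = |0−(-6.5)| + |-10−(-8)| = 6.5 + 2 = 8.5
d(X, Hydra) = |0−11.5| + |-10−9.5| = 11.5 + 19.5 = 31
d(X, Ursa) = |0−0.5| + |-10−(-1)| = 0.5 + 9 = 9.5
d(X, Bravo) = |0−(-11)| + |-10−10| = 11 + 20 = 31
d(X, Kappa) = |0−3| + |-10−(-2.5)| = 3 + 7.5 = 10.5
d(X, Mira) = |0−4.5| + |-10−(-10.5)| = 4.5 + 0.5 = 5
The smallest is to Mira, so X lies in the Voronoi region of Mira.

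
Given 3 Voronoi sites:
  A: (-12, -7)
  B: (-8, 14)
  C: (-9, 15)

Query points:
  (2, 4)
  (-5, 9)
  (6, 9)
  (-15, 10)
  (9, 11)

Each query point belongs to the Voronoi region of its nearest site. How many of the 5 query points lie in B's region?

4

(2, 4) — d² to each: A:317, B:200, C:242 → nearest is B
(-5, 9) — d² to each: A:305, B:34, C:52 → nearest is B
(6, 9) — d² to each: A:580, B:221, C:261 → nearest is B
(-15, 10) — d² to each: A:298, B:65, C:61 → nearest is C
(9, 11) — d² to each: A:765, B:298, C:340 → nearest is B
4 of the 5 points have B as nearest.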